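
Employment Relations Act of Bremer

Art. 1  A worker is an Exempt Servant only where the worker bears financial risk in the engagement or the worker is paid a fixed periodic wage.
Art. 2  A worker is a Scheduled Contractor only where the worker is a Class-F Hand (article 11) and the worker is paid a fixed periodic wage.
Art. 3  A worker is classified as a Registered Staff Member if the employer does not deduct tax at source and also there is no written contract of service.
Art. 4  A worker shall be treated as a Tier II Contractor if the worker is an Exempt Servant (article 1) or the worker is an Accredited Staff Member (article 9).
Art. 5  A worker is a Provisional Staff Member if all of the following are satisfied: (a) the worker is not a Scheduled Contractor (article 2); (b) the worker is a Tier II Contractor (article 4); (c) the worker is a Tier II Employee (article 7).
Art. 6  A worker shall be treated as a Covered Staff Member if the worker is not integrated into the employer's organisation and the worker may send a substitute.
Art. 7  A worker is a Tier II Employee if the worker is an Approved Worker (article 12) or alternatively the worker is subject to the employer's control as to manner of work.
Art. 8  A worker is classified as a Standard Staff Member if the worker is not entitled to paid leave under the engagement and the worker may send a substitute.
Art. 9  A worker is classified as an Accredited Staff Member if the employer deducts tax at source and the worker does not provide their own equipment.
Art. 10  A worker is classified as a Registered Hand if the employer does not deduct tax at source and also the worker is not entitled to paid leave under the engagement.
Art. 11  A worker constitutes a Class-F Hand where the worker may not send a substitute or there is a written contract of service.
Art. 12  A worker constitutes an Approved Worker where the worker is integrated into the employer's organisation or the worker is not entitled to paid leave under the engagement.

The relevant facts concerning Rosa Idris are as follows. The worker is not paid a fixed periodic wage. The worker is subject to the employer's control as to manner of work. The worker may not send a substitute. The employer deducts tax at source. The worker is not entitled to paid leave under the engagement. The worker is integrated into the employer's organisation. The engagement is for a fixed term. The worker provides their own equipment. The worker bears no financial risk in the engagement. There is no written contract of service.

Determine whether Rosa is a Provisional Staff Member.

No

article 11 — Class-F Hand: [the worker may not send a substitute? yes] OR [there is a written contract of service? no] → satisfied.
article 2 — Scheduled Contractor: [Class-F Hand (article 11)? yes] AND [the worker is paid a fixed periodic wage? no] → not satisfied.
article 1 — Exempt Servant: [the worker bears financial risk in the engagement? no] OR [the worker is paid a fixed periodic wage? no] → not satisfied.
article 9 — Accredited Staff Member: [the employer deducts tax at source? yes] AND [the worker does not provide their own equipment? no] → not satisfied.
article 4 — Tier II Contractor: [Exempt Servant (article 1)? no] OR [Accredited Staff Member (article 9)? no] → not satisfied.
article 12 — Approved Worker: [the worker is integrated into the employer's organisation? yes] OR [the worker is not entitled to paid leave under the engagement? yes] → satisfied.
article 7 — Tier II Employee: [Approved Worker (article 12)? yes] OR [the worker is subject to the employer's control as to manner of work? yes] → satisfied.
article 5 — Provisional Staff Member: [not a Scheduled Contractor (article 2)? yes] AND [Tier II Contractor (article 4)? no] AND [Tier II Employee (article 7)? yes] → not satisfied.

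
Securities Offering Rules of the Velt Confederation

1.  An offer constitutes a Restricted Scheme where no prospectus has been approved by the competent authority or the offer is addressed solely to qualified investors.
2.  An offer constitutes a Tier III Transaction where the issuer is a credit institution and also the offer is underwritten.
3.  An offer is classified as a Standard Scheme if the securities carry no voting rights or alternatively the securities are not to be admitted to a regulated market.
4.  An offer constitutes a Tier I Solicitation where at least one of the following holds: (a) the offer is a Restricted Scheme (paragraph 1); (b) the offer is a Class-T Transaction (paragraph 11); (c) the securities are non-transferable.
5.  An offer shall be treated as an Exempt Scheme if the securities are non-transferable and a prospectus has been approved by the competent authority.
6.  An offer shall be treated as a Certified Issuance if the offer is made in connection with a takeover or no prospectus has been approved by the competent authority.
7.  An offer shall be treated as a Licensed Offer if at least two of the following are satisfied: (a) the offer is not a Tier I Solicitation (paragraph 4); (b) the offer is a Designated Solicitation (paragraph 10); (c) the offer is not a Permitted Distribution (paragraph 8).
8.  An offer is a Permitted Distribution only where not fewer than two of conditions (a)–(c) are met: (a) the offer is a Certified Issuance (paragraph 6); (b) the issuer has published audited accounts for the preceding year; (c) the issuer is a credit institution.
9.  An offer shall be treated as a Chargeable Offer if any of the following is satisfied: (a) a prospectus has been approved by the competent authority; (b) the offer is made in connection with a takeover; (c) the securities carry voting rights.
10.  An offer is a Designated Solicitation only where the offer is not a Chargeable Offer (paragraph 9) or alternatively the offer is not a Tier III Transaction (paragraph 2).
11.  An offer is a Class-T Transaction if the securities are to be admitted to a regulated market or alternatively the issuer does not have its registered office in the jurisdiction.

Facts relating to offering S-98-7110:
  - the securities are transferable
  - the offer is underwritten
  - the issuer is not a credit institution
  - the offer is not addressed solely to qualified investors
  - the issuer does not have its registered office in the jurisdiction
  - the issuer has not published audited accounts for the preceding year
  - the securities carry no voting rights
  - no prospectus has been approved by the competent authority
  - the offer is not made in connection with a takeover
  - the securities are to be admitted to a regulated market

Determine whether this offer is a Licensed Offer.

Yes

Under paragraph 1: no prospectus has been approved by the competent authority? yes; or the offer is addressed solely to qualified investors? no. So the offer is a Restricted Scheme.
Under paragraph 11: the securities are to be admitted to a regulated market? yes; or the issuer does not have its registered office in the jurisdiction? yes. So the offer is a Class-T Transaction.
Under paragraph 4: Restricted Scheme (paragraph 1)? yes; or Class-T Transaction (paragraph 11)? yes; or the securities are non-transferable? no. So the offer is a Tier I Solicitation.
Under paragraph 9: a prospectus has been approved by the competent authority? no; or the offer is made in connection with a takeover? no; or the securities carry voting rights? no. So the offer is not a Chargeable Offer.
Under paragraph 2: the issuer is a credit institution? no; and the offer is underwritten? yes. So the offer is not a Tier III Transaction.
Under paragraph 10: not a Chargeable Offer (paragraph 9)? yes; or not a Tier III Transaction (paragraph 2)? yes. So the offer is a Designated Solicitation.
Under paragraph 6: the offer is made in connection with a takeover? no; or no prospectus has been approved by the competent authority? yes. So the offer is a Certified Issuance.
Under paragraph 8: Certified Issuance (paragraph 6)? yes; the issuer has published audited accounts for the preceding year? no; the issuer is a credit institution? no — 1 of 3 hold (need ≥2) → not satisfied.
Under paragraph 7: not a Tier I Solicitation (paragraph 4)? no; Designated Solicitation (paragraph 10)? yes; not a Permitted Distribution (paragraph 8)? yes — 2 of 3 hold (need ≥2) → satisfied.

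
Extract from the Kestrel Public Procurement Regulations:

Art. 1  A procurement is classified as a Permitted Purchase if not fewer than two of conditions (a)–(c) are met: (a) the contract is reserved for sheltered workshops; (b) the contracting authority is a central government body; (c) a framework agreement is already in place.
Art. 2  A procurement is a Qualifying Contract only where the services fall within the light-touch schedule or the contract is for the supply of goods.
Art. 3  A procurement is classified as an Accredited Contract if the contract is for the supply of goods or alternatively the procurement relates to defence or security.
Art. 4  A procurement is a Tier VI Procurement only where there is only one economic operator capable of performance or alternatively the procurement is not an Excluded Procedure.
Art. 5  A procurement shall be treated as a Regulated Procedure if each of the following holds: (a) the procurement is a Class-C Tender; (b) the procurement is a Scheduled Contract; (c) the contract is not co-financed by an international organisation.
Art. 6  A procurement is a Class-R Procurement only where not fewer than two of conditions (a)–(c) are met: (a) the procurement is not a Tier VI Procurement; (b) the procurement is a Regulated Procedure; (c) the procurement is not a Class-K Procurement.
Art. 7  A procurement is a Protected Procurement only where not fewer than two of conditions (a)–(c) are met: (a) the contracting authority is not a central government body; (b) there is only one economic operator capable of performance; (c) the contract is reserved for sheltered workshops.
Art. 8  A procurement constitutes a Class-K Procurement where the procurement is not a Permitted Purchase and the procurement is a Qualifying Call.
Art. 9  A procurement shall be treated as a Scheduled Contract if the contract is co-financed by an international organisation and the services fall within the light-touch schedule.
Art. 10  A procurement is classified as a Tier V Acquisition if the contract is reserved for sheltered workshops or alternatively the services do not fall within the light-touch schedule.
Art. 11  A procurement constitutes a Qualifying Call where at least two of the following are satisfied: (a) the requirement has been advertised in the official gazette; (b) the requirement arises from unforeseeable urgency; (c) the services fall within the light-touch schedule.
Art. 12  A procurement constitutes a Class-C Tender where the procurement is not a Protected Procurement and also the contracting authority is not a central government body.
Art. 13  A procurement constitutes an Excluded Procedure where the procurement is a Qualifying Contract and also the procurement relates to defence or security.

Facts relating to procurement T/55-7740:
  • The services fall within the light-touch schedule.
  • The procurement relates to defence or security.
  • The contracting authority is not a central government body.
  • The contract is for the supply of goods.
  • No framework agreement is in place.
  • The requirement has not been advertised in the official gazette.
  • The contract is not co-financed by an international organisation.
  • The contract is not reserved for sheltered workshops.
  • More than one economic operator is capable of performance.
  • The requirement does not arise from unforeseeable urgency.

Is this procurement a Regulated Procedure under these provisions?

No

article 7 — Protected Procurement: the contracting authority is not a central government body? yes; there is only one economic operator capable of performance? no; the contract is reserved for sheltered workshops? no — 1 of 3 hold (need ≥2) → not satisfied.
article 12 — Class-C Tender: [not a Protected Procurement (article 7)? yes] AND [the contracting authority is not a central government body? yes] → satisfied.
article 9 — Scheduled Contract: [the contract is co-financed by an international organisation? no] AND [the services fall within the light-touch schedule? yes] → not satisfied.
article 5 — Regulated Procedure: [Class-C Tender (article 12)? yes] AND [Scheduled Contract (article 9)? no] AND [the contract is not co-financed by an international organisation? yes] → not satisfied.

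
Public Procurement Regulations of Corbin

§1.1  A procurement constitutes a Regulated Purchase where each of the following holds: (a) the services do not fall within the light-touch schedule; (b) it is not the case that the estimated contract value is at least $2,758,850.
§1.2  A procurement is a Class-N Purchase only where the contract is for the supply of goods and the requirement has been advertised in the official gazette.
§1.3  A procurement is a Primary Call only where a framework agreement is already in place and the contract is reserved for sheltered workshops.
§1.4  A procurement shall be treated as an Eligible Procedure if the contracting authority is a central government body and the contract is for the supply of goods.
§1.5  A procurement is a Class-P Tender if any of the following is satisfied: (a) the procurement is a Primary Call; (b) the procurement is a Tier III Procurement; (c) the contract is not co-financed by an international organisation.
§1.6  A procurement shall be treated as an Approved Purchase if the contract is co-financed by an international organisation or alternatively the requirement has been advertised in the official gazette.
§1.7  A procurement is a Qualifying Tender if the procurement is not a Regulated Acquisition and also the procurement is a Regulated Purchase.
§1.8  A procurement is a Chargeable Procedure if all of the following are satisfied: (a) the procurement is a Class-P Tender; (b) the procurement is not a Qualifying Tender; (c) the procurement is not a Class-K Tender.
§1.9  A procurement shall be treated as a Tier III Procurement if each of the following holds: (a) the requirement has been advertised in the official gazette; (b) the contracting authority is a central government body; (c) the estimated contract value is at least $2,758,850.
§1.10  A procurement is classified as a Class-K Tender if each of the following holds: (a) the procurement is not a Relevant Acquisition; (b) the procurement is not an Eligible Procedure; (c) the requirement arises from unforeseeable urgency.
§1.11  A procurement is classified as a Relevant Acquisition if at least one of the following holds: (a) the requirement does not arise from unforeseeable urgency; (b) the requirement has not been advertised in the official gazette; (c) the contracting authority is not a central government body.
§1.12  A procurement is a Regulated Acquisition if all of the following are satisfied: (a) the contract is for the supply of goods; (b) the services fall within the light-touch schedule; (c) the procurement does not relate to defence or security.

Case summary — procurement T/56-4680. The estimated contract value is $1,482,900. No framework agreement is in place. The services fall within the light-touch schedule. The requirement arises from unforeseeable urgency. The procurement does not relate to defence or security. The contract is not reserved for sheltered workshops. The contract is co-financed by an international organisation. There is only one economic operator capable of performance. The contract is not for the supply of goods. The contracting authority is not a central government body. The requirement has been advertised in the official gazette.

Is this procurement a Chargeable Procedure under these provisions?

No

§1.3 — Primary Call: [a framework agreement is already in place? no] AND [the contract is reserved for sheltered workshops? no] → not satisfied.
§1.9 — Tier III Procurement: [the requirement has been advertised in the official gazette? yes] AND [the contracting authority is a central government body? no] AND [estimated contract value: $1,482,900 ≥ $2,758,850? no] → not satisfied.
§1.5 — Class-P Tender: [Primary Call (§1.3)? no] OR [Tier III Procurement (§1.9)? no] OR [the contract is not co-financed by an international organisation? no] → not satisfied.
§1.12 — Regulated Acquisition: [the contract is for the supply of goods? no] AND [the services fall within the light-touch schedule? yes] AND [the procurement does not relate to defence or security? yes] → not satisfied.
§1.1 — Regulated Purchase: [the services do not fall within the light-touch schedule? no] AND [estimated contract value: $1,482,900 ≥ $2,758,850? no, so negated condition yes] → not satisfied.
§1.7 — Qualifying Tender: [not a Regulated Acquisition (§1.12)? yes] AND [Regulated Purchase (§1.1)? no] → not satisfied.
§1.11 — Relevant Acquisition: [the requirement does not arise from unforeseeable urgency? no] OR [the requirement has not been advertised in the official gazette? no] OR [the contracting authority is not a central government body? yes] → satisfied.
§1.4 — Eligible Procedure: [the contracting authority is a central government body? no] AND [the contract is for the supply of goods? no] → not satisfied.
§1.10 — Class-K Tender: [not a Relevant Acquisition (§1.11)? no] AND [not an Eligible Procedure (§1.4)? yes] AND [the requirement arises from unforeseeable urgency? yes] → not satisfied.
§1.8 — Chargeable Procedure: [Class-P Tender (§1.5)? no] AND [not a Qualifying Tender (§1.7)? yes] AND [not a Class-K Tender (§1.10)? yes] → not satisfied.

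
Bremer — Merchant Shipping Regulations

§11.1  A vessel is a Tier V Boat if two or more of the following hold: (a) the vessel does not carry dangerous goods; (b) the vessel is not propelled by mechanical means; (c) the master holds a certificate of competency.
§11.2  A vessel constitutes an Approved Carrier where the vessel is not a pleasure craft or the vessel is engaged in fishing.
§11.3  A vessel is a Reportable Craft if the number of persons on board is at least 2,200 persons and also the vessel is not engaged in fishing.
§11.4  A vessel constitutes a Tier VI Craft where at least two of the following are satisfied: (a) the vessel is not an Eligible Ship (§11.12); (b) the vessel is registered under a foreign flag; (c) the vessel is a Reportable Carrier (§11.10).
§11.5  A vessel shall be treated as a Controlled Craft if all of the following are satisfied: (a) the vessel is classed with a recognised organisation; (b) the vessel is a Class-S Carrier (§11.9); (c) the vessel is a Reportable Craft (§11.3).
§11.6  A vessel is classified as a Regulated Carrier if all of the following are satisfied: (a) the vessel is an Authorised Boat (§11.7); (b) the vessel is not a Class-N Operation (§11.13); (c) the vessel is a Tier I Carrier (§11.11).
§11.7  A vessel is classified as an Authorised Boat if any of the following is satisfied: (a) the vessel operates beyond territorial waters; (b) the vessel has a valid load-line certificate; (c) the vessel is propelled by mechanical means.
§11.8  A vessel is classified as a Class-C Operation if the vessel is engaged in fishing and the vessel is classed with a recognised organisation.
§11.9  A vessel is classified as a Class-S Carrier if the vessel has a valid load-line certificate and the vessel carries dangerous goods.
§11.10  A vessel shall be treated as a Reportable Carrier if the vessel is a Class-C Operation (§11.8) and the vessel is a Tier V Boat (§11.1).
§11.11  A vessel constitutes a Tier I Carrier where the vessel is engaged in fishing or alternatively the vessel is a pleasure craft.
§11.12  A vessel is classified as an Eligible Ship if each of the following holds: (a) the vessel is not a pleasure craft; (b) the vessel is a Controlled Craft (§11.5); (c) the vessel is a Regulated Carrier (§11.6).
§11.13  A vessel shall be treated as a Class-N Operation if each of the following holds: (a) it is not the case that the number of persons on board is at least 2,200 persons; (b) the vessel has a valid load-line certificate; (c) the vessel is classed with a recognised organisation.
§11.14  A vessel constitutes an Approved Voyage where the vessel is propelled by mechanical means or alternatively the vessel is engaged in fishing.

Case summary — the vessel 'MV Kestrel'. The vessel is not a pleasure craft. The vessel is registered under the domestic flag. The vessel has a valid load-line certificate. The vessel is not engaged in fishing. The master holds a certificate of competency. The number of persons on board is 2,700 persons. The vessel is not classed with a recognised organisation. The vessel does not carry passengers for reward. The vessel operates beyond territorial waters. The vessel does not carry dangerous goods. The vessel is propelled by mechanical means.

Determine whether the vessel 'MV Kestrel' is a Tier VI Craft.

§11.9 — Class-S Carrier: [the vessel has a valid load-line certificate? yes] AND [the vessel carries dangerous goods? no] → not satisfied.
§11.3 — Reportable Craft: [number of persons on board: 2,700 persons ≥ 2,200 persons? yes] AND [the vessel is not engaged in fishing? yes] → satisfied.
§11.5 — Controlled Craft: [the vessel is classed with a recognised organisation? no] AND [Class-S Carrier (§11.9)? no] AND [Reportable Craft (§11.3)? yes] → not satisfied.
§11.7 — Authorised Boat: [the vessel operates beyond territorial waters? yes] OR [the vessel has a valid load-line certificate? yes] OR [the vessel is propelled by mechanical means? yes] → satisfied.
§11.13 — Class-N Operation: [number of persons on board: 2,700 persons ≥ 2,200 persons? yes, so negated condition no] AND [the vessel has a valid load-line certificate? yes] AND [the vessel is classed with a recognised organisation? no] → not satisfied.
§11.11 — Tier I Carrier: [the vessel is engaged in fishing? no] OR [the vessel is a pleasure craft? no] → not satisfied.
§11.6 — Regulated Carrier: [Authorised Boat (§11.7)? yes] AND [not a Class-N Operation (§11.13)? yes] AND [Tier I Carrier (§11.11)? no] → not satisfied.
§11.12 — Eligible Ship: [the vessel is not a pleasure craft? yes] AND [Controlled Craft (§11.5)? no] AND [Regulated Carrier (§11.6)? no] → not satisfied.
§11.8 — Class-C Operation: [the vessel is engaged in fishing? no] AND [the vessel is classed with a recognised organisation? no] → not satisfied.
§11.1 — Tier V Boat: the vessel does not carry dangerous goods? yes; the vessel is not propelled by mechanical means? no; the master holds a certificate of competency? yes — 2 of 3 hold (need ≥2) → satisfied.
§11.10 — Reportable Carrier: [Class-C Operation (§11.8)? no] AND [Tier V Boat (§11.1)? yes] → not satisfied.
§11.4 — Tier VI Craft: not an Eligible Ship (§11.12)? yes; the vessel is registered under a foreign flag? no; Reportable Carrier (§11.10)? no — 1 of 3 hold (need ≥2) → not satisfied.

No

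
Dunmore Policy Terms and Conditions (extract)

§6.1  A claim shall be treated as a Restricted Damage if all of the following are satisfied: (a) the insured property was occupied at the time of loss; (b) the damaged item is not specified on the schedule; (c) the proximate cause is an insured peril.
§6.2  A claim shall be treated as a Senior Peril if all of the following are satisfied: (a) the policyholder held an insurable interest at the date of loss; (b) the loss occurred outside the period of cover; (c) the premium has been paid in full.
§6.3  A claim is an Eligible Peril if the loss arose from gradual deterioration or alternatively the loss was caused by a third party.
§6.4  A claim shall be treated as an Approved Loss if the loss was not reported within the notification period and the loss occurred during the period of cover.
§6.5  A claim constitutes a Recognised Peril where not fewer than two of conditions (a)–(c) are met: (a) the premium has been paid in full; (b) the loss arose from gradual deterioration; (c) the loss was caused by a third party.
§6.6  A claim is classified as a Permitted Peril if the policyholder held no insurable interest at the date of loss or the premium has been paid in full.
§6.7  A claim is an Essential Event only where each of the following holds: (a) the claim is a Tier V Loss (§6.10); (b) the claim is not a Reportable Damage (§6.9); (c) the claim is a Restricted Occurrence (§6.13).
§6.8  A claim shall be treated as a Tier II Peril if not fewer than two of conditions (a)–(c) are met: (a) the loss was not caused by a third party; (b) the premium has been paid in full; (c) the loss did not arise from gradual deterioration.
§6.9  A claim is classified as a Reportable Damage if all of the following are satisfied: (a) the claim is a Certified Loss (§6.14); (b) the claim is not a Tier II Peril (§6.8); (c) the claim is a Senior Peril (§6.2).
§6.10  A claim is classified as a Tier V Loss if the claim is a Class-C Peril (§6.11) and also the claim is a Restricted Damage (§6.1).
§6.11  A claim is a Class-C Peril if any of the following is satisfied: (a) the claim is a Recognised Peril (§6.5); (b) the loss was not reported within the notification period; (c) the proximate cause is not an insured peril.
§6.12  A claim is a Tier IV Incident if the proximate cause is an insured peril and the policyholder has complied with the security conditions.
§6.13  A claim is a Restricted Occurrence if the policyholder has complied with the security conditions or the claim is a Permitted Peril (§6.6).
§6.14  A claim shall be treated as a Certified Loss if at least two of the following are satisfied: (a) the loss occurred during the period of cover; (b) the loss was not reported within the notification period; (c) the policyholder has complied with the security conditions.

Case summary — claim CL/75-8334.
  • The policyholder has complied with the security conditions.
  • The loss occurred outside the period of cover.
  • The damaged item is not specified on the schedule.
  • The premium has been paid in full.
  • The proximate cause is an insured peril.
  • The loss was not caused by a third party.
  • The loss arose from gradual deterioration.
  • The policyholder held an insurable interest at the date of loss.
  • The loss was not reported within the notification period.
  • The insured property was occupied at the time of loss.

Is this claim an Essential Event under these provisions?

§6.5 — Recognised Peril: the premium has been paid in full? yes; the loss arose from gradual deterioration? yes; the loss was caused by a third party? no — 2 of 3 hold (need ≥2) → satisfied.
§6.11 — Class-C Peril: [Recognised Peril (§6.5)? yes] OR [the loss was not reported within the notification period? yes] OR [the proximate cause is not an insured peril? no] → satisfied.
§6.1 — Restricted Damage: [the insured property was occupied at the time of loss? yes] AND [the damaged item is not specified on the schedule? yes] AND [the proximate cause is an insured peril? yes] → satisfied.
§6.10 — Tier V Loss: [Class-C Peril (§6.11)? yes] AND [Restricted Damage (§6.1)? yes] → satisfied.
§6.14 — Certified Loss: the loss occurred during the period of cover? no; the loss was not reported within the notification period? yes; the policyholder has complied with the security conditions? yes — 2 of 3 hold (need ≥2) → satisfied.
§6.8 — Tier II Peril: the loss was not caused by a third party? yes; the premium has been paid in full? yes; the loss did not arise from gradual deterioration? no — 2 of 3 hold (need ≥2) → satisfied.
§6.2 — Senior Peril: [the policyholder held an insurable interest at the date of loss? yes] AND [the loss occurred outside the period of cover? yes] AND [the premium has been paid in full? yes] → satisfied.
§6.9 — Reportable Damage: [Certified Loss (§6.14)? yes] AND [not a Tier II Peril (§6.8)? no] AND [Senior Peril (§6.2)? yes] → not satisfied.
§6.6 — Permitted Peril: [the policyholder held no insurable interest at the date of loss? no] OR [the premium has been paid in full? yes] → satisfied.
§6.13 — Restricted Occurrence: [the policyholder has complied with the security conditions? yes] OR [Permitted Peril (§6.6)? yes] → satisfied.
§6.7 — Essential Event: [Tier V Loss (§6.10)? yes] AND [not a Reportable Damage (§6.9)? yes] AND [Restricted Occurrence (§6.13)? yes] → satisfied.

Yes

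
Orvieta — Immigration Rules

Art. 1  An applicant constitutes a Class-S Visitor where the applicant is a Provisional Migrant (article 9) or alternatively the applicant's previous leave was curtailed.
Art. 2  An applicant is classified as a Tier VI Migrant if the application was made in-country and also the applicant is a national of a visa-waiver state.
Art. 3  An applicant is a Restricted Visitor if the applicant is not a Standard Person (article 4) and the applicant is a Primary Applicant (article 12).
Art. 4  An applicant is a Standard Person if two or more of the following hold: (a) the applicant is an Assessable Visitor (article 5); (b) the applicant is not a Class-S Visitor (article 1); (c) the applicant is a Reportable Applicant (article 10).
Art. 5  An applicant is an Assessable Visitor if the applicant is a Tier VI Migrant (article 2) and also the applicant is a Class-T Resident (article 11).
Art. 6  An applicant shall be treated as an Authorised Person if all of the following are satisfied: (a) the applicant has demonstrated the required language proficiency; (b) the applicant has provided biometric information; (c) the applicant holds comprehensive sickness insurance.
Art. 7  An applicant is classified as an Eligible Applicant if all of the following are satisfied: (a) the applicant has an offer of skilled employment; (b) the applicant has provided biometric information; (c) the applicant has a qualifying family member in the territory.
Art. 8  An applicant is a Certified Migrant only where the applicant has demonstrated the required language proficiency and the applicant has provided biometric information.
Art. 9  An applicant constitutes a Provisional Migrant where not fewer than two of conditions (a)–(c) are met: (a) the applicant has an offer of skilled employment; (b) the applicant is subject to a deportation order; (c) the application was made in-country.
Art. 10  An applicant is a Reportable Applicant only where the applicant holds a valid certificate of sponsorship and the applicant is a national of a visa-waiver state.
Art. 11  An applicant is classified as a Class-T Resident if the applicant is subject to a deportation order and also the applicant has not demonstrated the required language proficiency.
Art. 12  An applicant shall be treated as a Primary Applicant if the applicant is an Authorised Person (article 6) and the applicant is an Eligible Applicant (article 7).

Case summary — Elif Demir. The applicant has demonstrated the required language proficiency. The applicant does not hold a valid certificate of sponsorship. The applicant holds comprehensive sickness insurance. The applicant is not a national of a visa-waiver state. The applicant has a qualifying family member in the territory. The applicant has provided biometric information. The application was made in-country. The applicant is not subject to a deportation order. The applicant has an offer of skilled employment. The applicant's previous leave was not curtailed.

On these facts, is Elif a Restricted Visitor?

Yes

article 2 — Tier VI Migrant: [the application was made in-country? yes] AND [the applicant is a national of a visa-waiver state? no] → not satisfied.
article 11 — Class-T Resident: [the applicant is subject to a deportation order? no] AND [the applicant has not demonstrated the required language proficiency? no] → not satisfied.
article 5 — Assessable Visitor: [Tier VI Migrant (article 2)? no] AND [Class-T Resident (article 11)? no] → not satisfied.
article 9 — Provisional Migrant: the applicant has an offer of skilled employment? yes; the applicant is subject to a deportation order? no; the application was made in-country? yes — 2 of 3 hold (need ≥2) → satisfied.
article 1 — Class-S Visitor: [Provisional Migrant (article 9)? yes] OR [the applicant's previous leave was curtailed? no] → satisfied.
article 10 — Reportable Applicant: [the applicant holds a valid certificate of sponsorship? no] AND [the applicant is a national of a visa-waiver state? no] → not satisfied.
article 4 — Standard Person: Assessable Visitor (article 5)? no; not a Class-S Visitor (article 1)? no; Reportable Applicant (article 10)? no — 0 of 3 hold (need ≥2) → not satisfied.
article 6 — Authorised Person: [the applicant has demonstrated the required language proficiency? yes] AND [the applicant has provided biometric information? yes] AND [the applicant holds comprehensive sickness insurance? yes] → satisfied.
article 7 — Eligible Applicant: [the applicant has an offer of skilled employment? yes] AND [the applicant has provided biometric information? yes] AND [the applicant has a qualifying family member in the territory? yes] → satisfied.
article 12 — Primary Applicant: [Authorised Person (article 6)? yes] AND [Eligible Applicant (article 7)? yes] → satisfied.
article 3 — Restricted Visitor: [not a Standard Person (article 4)? yes] AND [Primary Applicant (article 12)? yes] → satisfied.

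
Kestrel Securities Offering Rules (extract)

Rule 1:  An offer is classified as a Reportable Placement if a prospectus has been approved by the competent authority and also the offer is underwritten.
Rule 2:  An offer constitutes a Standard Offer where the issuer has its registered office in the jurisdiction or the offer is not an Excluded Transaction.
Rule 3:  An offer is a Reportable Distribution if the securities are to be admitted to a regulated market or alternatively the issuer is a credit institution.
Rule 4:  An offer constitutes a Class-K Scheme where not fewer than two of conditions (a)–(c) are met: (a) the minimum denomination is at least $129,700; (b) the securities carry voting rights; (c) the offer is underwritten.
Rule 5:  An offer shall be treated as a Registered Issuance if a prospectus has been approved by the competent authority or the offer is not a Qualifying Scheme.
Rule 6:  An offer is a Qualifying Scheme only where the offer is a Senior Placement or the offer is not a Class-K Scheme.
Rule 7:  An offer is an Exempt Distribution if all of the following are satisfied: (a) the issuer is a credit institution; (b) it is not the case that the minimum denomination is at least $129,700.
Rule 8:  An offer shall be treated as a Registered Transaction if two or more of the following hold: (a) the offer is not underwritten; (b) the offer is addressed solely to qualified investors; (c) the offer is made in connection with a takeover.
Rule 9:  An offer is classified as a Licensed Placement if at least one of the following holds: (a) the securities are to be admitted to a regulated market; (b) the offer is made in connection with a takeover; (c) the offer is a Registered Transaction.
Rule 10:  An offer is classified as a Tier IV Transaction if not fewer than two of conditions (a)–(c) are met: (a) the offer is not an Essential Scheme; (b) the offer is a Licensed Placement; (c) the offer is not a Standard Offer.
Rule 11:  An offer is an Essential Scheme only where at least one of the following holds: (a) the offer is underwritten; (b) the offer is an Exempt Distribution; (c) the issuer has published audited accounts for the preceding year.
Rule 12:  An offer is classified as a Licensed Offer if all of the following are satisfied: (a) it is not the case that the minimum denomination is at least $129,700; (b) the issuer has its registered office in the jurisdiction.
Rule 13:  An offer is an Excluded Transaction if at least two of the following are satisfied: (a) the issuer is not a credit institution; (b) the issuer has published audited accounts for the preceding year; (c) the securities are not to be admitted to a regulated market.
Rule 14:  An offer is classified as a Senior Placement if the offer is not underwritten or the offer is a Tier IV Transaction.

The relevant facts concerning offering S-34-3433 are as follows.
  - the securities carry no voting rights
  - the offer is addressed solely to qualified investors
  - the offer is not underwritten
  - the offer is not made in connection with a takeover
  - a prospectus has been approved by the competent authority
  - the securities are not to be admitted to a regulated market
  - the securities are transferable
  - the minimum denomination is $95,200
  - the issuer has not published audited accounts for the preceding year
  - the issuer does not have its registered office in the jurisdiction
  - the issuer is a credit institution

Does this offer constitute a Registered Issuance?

rule 7 — Exempt Distribution: [the issuer is a credit institution? yes] AND [minimum denomination: $95,200 ≥ $129,700? no, so negated condition yes] → satisfied.
rule 11 — Essential Scheme: [the offer is underwritten? no] OR [Exempt Distribution (rule 7)? yes] OR [the issuer has published audited accounts for the preceding year? no] → satisfied.
rule 8 — Registered Transaction: the offer is not underwritten? yes; the offer is addressed solely to qualified investors? yes; the offer is made in connection with a takeover? no — 2 of 3 hold (need ≥2) → satisfied.
rule 9 — Licensed Placement: [the securities are to be admitted to a regulated market? no] OR [the offer is made in connection with a takeover? no] OR [Registered Transaction (rule 8)? yes] → satisfied.
rule 13 — Excluded Transaction: the issuer is not a credit institution? no; the issuer has published audited accounts for the preceding year? no; the securities are not to be admitted to a regulated market? yes — 1 of 3 hold (need ≥2) → not satisfied.
rule 2 — Standard Offer: [the issuer has its registered office in the jurisdiction? no] OR [not an Excluded Transaction (rule 13)? yes] → satisfied.
rule 10 — Tier IV Transaction: not an Essential Scheme (rule 11)? no; Licensed Placement (rule 9)? yes; not a Standard Offer (rule 2)? no — 1 of 3 hold (need ≥2) → not satisfied.
rule 14 — Senior Placement: [the offer is not underwritten? yes] OR [Tier IV Transaction (rule 10)? no] → satisfied.
rule 4 — Class-K Scheme: minimum denomination: $95,200 ≥ $129,700? no; the securities carry voting rights? no; the offer is underwritten? no — 0 of 3 hold (need ≥2) → not satisfied.
rule 6 — Qualifying Scheme: [Senior Placement (rule 14)? yes] OR [not a Class-K Scheme (rule 4)? yes] → satisfied.
rule 5 — Registered Issuance: [a prospectus has been approved by the competent authority? yes] OR [not a Qualifying Scheme (rule 6)? no] → satisfied.

Yes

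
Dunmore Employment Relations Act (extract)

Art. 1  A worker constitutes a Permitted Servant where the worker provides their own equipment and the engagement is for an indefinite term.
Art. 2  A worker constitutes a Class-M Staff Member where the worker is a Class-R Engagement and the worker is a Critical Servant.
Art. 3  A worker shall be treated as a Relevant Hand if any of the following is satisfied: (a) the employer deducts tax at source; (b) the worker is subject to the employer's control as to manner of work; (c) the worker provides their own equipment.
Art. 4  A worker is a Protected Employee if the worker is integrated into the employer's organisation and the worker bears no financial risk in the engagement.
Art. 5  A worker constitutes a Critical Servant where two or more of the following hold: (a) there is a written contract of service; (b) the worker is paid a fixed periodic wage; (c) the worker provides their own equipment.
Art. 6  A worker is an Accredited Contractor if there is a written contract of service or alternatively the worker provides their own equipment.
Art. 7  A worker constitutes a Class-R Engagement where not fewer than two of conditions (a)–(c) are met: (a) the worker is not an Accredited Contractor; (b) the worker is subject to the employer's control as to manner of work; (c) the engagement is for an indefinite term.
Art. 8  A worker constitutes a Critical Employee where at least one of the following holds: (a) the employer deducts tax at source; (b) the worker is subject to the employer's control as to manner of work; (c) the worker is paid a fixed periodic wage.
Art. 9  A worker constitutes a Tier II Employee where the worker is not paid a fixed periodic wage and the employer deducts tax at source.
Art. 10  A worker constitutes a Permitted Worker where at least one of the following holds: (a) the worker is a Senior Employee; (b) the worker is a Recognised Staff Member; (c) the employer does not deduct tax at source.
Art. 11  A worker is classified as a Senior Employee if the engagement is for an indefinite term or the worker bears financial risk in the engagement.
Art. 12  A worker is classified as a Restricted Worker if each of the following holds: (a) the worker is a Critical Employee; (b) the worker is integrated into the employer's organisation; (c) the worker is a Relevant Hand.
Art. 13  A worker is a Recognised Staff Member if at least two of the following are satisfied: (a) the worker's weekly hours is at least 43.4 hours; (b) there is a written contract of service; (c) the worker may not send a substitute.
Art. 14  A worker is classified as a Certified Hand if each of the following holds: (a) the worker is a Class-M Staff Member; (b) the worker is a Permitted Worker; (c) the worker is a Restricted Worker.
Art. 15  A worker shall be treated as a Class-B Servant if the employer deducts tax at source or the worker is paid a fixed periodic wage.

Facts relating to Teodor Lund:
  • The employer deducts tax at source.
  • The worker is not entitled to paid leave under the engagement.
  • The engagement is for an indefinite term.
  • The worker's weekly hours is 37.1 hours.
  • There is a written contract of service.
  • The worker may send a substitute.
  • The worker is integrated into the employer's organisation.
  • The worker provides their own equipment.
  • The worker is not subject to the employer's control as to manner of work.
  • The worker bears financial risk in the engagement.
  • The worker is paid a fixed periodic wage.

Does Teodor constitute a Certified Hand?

article 6 — Accredited Contractor: [there is a written contract of service? yes] OR [the worker provides their own equipment? yes] → satisfied.
article 7 — Class-R Engagement: not an Accredited Contractor (article 6)? no; the worker is subject to the employer's control as to manner of work? no; the engagement is for an indefinite term? yes — 1 of 3 hold (need ≥2) → not satisfied.
article 5 — Critical Servant: there is a written contract of service? yes; the worker is paid a fixed periodic wage? yes; the worker provides their own equipment? yes — 3 of 3 hold (need ≥2) → satisfied.
article 2 — Class-M Staff Member: [Class-R Engagement (article 7)? no] AND [Critical Servant (article 5)? yes] → not satisfied.
article 11 — Senior Employee: [the engagement is for an indefinite term? yes] OR [the worker bears financial risk in the engagement? yes] → satisfied.
article 13 — Recognised Staff Member: worker's weekly hours: 37.1 hours ≥ 43.4 hours? no; there is a written contract of service? yes; the worker may not send a substitute? no — 1 of 3 hold (need ≥2) → not satisfied.
article 10 — Permitted Worker: [Senior Employee (article 11)? yes] OR [Recognised Staff Member (article 13)? no] OR [the employer does not deduct tax at source? no] → satisfied.
article 8 — Critical Employee: [the employer deducts tax at source? yes] OR [the worker is subject to the employer's control as to manner of work? no] OR [the worker is paid a fixed periodic wage? yes] → satisfied.
article 3 — Relevant Hand: [the employer deducts tax at source? yes] OR [the worker is subject to the employer's control as to manner of work? no] OR [the worker provides their own equipment? yes] → satisfied.
article 12 — Restricted Worker: [Critical Employee (article 8)? yes] AND [the worker is integrated into the employer's organisation? yes] AND [Relevant Hand (article 3)? yes] → satisfied.
article 14 — Certified Hand: [Class-M Staff Member (article 2)? no] AND [Permitted Worker (article 10)? yes] AND [Restricted Worker (article 12)? yes] → not satisfied.

No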